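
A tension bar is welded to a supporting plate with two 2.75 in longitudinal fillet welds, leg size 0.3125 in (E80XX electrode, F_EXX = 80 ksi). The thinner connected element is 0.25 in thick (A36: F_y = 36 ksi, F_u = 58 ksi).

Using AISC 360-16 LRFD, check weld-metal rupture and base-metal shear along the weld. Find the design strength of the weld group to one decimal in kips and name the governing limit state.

Weld metal: throat = 0.707×0.3125 = 0.22094 in, L = 2×2.75 = 5.5 in. φR_n = 0.75 × 0.6 × 80 × 0.22094 × 5.5 = 43.7 kips.
Base metal shear (0.25 in plate): yield φR_n = 1.0×0.6×36×0.25×5.5 = 29.7 kips; rupture φR_n = 0.75×0.6×58×0.25×5.5 = 35.9 kips; take 29.7 kips (yield).
Governing: min(43.7, 29.7) = 29.7 kips → base-metal shear.

29.7 kips (base-metal shear governs)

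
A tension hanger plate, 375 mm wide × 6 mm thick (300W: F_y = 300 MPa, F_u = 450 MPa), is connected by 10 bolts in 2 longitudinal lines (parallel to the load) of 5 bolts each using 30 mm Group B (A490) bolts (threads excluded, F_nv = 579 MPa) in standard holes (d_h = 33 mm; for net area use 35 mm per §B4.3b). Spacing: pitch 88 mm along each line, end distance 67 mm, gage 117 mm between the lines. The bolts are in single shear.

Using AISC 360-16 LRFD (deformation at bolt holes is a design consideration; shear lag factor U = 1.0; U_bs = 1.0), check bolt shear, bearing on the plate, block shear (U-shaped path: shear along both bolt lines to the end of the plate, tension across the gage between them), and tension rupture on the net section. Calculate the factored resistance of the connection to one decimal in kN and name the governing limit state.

617.6 kN (net-section rupture governs)

Bolt shear: A_b = π(30)²/4 = 706.86 mm². φR_n = 0.75 × 579 × 706.86 × 10 × 1 = 3069.5 kN.
Bearing (6 mm plate, F_u = 450 MPa): end bolts L_c = 67 − 33/2 = 50.5, R_n = min(1.2×50.5×6×450, 2.4×30×6×450) = 163.62 kN/bolt; interior L_c = 88 − 33 = 55, R_n = 178.2 kN/bolt. φR_n = 0.75 × (2×163.62 + 8×178.2) = 1314.6 kN.
Block shear: shear path 2×[67+4×88] = 2×419 mm, A_gv = 5028, A_nv = 2×(419 − 4.5×35)×6 = 3138 mm²; tension across gage: (117 − 1×35)×6 = 492 mm². R_n = min(0.6×450×3138, 0.6×300×5028) + 1.0×450×492 = min(847.26, 905.04) + 221.4 = 1068.7 kN. φR_n = 0.75 × 1068.7 = 801.5 kN.
Tension rupture (net): A_n = (375 − 2×35)×6 = 1830 mm² (U = 1.0, A_e = A_n). φR_n = 0.75 × 450 × 1830 = 617.6 kN.
Governing: min(3069.5, 1314.6, 801.5, 617.6) = 617.6 kN → net-section rupture.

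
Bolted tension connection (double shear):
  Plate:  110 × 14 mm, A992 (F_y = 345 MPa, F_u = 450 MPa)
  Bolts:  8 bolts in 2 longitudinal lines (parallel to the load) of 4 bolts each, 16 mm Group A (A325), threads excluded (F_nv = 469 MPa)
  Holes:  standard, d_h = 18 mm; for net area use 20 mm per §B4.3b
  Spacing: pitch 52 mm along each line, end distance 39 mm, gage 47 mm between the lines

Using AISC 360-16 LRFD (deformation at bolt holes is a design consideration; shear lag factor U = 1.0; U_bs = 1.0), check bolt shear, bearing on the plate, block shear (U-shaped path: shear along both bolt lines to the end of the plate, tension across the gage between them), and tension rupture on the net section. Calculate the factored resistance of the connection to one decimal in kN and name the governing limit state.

Bolt shear: A_b = π(16)²/4 = 201.06 mm². φR_n = 0.75 × 469 × 201.06 × 8 × 2 = 1131.6 kN.
Bearing (14 mm plate, F_u = 450 MPa): end bolts L_c = 39 − 18/2 = 30, R_n = min(1.2×30×14×450, 2.4×16×14×450) = 226.8 kN/bolt; interior L_c = 52 − 18 = 34, R_n = 241.92 kN/bolt. φR_n = 0.75 × (2×226.8 + 6×241.92) = 1428.8 kN.
Block shear: shear path 2×[39+3×52] = 2×195 mm, A_gv = 5460, A_nv = 2×(195 − 3.5×20)×14 = 3500 mm²; tension across gage: (47 − 1×20)×14 = 378 mm². R_n = min(0.6×450×3500, 0.6×345×5460) + 1.0×450×378 = min(945, 1130.2) + 170.1 = 1115.1 kN. φR_n = 0.75 × 1115.1 = 836.3 kN.
Tension rupture (net): A_n = (110 − 2×20)×14 = 980 mm² (U = 1.0, A_e = A_n). φR_n = 0.75 × 450 × 980 = 330.8 kN.
Governing: min(1131.6, 1428.8, 836.3, 330.8) = 330.8 kN → net-section rupture.

330.8 kN (net-section rupture governs)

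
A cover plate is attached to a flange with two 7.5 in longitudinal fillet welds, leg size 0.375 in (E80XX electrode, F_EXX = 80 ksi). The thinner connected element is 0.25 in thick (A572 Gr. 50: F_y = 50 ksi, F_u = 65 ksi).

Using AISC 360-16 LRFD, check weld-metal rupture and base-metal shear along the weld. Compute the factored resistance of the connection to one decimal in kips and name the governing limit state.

Weld metal: throat = 0.707×0.375 = 0.26513 in, L = 2×7.5 = 15 in. φR_n = 0.75 × 0.6 × 80 × 0.26513 × 15 = 143.2 kips.
Base metal shear (0.25 in plate): yield φR_n = 1.0×0.6×50×0.25×15 = 112.5 kips; rupture φR_n = 0.75×0.6×65×0.25×15 = 109.7 kips; take 109.7 kips (rupture).
Governing: min(143.2, 109.7) = 109.7 kips → base-metal shear.

109.7 kips (base-metal shear governs)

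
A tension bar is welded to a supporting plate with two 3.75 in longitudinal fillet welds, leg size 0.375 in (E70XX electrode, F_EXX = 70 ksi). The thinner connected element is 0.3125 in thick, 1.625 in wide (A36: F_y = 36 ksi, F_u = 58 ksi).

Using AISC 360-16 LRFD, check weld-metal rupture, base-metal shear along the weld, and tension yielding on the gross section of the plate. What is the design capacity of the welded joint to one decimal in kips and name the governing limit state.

Weld metal: throat = 0.707×0.375 = 0.26513 in, L = 2×3.75 = 7.5 in. φR_n = 0.75 × 0.6 × 70 × 0.26513 × 7.5 = 62.6 kips.
Base metal shear (0.3125 in plate): yield φR_n = 1.0×0.6×36×0.3125×7.5 = 50.6 kips; rupture φR_n = 0.75×0.6×58×0.3125×7.5 = 61.2 kips; take 50.6 kips (yield).
Tension yield (gross): A_g = 1.625×0.3125 = 0.50781 in². φR_n = 0.90 × 36 × 0.50781 = 16.5 kips.
Governing: min(62.6, 50.6, 16.5) = 16.5 kips → gross-section yield.

16.5 kips (gross-section yield governs)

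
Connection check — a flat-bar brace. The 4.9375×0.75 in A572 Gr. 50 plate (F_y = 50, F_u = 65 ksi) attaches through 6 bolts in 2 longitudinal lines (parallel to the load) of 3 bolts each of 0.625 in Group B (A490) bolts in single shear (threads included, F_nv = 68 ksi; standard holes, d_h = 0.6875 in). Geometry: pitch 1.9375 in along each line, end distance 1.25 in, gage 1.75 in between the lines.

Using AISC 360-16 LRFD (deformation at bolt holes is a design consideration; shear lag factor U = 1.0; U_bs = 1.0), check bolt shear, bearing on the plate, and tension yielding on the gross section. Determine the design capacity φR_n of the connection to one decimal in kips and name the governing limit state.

93.9 kips (bolt shear governs)

Bolt shear: A_b = π(0.625)²/4 = 0.3068 in². φR_n = 0.75 × 68 × 0.3068 × 6 × 1 = 93.9 kips.
Bearing (0.75 in plate, F_u = 65 ksi): end bolts L_c = 1.25 − 0.6875/2 = 0.90625, R_n = min(1.2×0.90625×0.75×65, 2.4×0.625×0.75×65) = 53.016 kips/bolt; interior L_c = 1.9375 − 0.6875 = 1.25, R_n = 73.125 kips/bolt. φR_n = 0.75 × (2×53.016 + 4×73.125) = 298.9 kips.
Tension yield (gross): A_g = 4.9375×0.75 = 3.7031 in². φR_n = 0.90 × 50 × 3.7031 = 166.6 kips.
Governing: min(93.9, 298.9, 166.6) = 93.9 kips → bolt shear.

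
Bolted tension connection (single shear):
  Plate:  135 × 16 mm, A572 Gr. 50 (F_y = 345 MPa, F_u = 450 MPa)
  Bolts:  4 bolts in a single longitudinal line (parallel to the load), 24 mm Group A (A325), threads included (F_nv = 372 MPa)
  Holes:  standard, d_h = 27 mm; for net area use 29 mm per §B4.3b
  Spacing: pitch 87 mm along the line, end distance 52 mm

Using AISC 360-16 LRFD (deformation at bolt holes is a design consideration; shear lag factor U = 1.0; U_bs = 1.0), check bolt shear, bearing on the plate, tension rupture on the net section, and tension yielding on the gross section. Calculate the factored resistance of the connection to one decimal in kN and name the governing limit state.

Bolt shear: A_b = π(24)²/4 = 452.39 mm². φR_n = 0.75 × 372 × 452.39 × 4 × 1 = 504.9 kN.
Bearing (16 mm plate, F_u = 450 MPa): end bolts L_c = 52 − 27/2 = 38.5, R_n = min(1.2×38.5×16×450, 2.4×24×16×450) = 332.64 kN/bolt; interior L_c = 87 − 27 = 60, R_n = 414.72 kN/bolt. φR_n = 0.75 × (1×332.64 + 3×414.72) = 1182.6 kN.
Tension rupture (net): A_n = (135 − 1×29)×16 = 1696 mm² (U = 1.0, A_e = A_n). φR_n = 0.75 × 450 × 1696 = 572.4 kN.
Tension yield (gross): A_g = 135×16 = 2160 mm². φR_n = 0.90 × 345 × 2160 = 670.7 kN.
Governing: min(504.9, 1182.6, 572.4, 670.7) = 504.9 kN → bolt shear.

504.9 kN (bolt shear governs)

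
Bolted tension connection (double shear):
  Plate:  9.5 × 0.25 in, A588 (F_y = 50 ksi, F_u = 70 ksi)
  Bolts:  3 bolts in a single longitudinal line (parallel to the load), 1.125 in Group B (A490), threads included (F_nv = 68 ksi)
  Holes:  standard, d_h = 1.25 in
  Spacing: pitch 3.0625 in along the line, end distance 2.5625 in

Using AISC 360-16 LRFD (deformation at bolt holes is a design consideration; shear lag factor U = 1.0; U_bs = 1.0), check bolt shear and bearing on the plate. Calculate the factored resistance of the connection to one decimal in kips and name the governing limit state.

87.6 kips (bearing governs)

Bolt shear: A_b = π(1.125)²/4 = 0.99402 in². φR_n = 0.75 × 68 × 0.99402 × 3 × 2 = 304.2 kips.
Bearing (0.25 in plate, F_u = 70 ksi): end bolts L_c = 2.5625 − 1.25/2 = 1.9375, R_n = min(1.2×1.9375×0.25×70, 2.4×1.125×0.25×70) = 40.688 kips/bolt; interior L_c = 3.0625 − 1.25 = 1.8125, R_n = 38.063 kips/bolt. φR_n = 0.75 × (1×40.688 + 2×38.063) = 87.6 kips.
Governing: min(304.2, 87.6) = 87.6 kips → bearing.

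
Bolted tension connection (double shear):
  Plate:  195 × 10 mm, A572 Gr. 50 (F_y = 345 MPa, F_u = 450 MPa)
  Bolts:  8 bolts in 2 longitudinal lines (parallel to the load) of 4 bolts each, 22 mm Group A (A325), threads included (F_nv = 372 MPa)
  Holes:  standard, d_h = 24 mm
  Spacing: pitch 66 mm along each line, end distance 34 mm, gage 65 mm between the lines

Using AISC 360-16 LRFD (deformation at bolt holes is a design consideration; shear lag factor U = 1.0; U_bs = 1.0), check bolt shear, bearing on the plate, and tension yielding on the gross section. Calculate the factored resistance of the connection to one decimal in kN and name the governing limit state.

605.5 kN (gross-section yield governs)

Bolt shear: A_b = π(22)²/4 = 380.13 mm². φR_n = 0.75 × 372 × 380.13 × 8 × 2 = 1696.9 kN.
Bearing (10 mm plate, F_u = 450 MPa): end bolts L_c = 34 − 24/2 = 22, R_n = min(1.2×22×10×450, 2.4×22×10×450) = 118.8 kN/bolt; interior L_c = 66 − 24 = 42, R_n = 226.8 kN/bolt. φR_n = 0.75 × (2×118.8 + 6×226.8) = 1198.8 kN.
Tension yield (gross): A_g = 195×10 = 1950 mm². φR_n = 0.90 × 345 × 1950 = 605.5 kN.
Governing: min(1696.9, 1198.8, 605.5) = 605.5 kN → gross-section yield.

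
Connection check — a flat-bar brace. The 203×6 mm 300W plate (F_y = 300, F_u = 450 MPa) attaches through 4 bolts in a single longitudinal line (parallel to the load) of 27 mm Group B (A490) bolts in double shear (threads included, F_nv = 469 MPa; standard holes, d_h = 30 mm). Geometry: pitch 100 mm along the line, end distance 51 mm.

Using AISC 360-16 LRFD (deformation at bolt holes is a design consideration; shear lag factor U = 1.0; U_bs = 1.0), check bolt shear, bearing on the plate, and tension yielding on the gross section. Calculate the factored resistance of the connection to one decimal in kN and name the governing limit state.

Bolt shear: A_b = π(27)²/4 = 572.56 mm². φR_n = 0.75 × 469 × 572.56 × 4 × 2 = 1611.2 kN.
Bearing (6 mm plate, F_u = 450 MPa): end bolts L_c = 51 − 30/2 = 36, R_n = min(1.2×36×6×450, 2.4×27×6×450) = 116.64 kN/bolt; interior L_c = 100 − 30 = 70, R_n = 174.96 kN/bolt. φR_n = 0.75 × (1×116.64 + 3×174.96) = 481.1 kN.
Tension yield (gross): A_g = 203×6 = 1218 mm². φR_n = 0.90 × 300 × 1218 = 328.9 kN.
Governing: min(1611.2, 481.1, 328.9) = 328.9 kN → gross-section yield.

328.9 kN (gross-section yield governs)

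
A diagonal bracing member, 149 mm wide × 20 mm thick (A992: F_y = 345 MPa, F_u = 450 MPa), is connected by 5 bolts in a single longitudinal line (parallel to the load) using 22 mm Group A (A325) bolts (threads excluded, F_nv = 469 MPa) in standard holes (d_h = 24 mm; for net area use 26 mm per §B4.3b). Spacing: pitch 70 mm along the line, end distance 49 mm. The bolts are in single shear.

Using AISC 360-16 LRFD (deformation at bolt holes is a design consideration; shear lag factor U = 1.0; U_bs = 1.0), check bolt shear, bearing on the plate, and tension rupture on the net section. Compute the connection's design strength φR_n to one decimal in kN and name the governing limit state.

Bolt shear: A_b = π(22)²/4 = 380.13 mm². φR_n = 0.75 × 469 × 380.13 × 5 × 1 = 668.6 kN.
Bearing (20 mm plate, F_u = 450 MPa): end bolts L_c = 49 − 24/2 = 37, R_n = min(1.2×37×20×450, 2.4×22×20×450) = 399.6 kN/bolt; interior L_c = 70 − 24 = 46, R_n = 475.2 kN/bolt. φR_n = 0.75 × (1×399.6 + 4×475.2) = 1725.3 kN.
Tension rupture (net): A_n = (149 − 1×26)×20 = 2460 mm² (U = 1.0, A_e = A_n). φR_n = 0.75 × 450 × 2460 = 830.3 kN.
Governing: min(668.6, 1725.3, 830.3) = 668.6 kN → bolt shear.

668.6 kN (bolt shear governs)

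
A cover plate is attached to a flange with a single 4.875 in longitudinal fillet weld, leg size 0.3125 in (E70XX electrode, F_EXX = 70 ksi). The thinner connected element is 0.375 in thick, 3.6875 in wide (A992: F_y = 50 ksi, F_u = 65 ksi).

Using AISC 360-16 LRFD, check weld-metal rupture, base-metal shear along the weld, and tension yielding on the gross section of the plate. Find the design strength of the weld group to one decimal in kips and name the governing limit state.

Weld metal: throat = 0.707×0.3125 = 0.22094 in, L = 4.875 in. φR_n = 0.75 × 0.6 × 70 × 0.22094 × 4.875 = 33.9 kips.
Base metal shear (0.375 in plate): yield φR_n = 1.0×0.6×50×0.375×4.875 = 54.8 kips; rupture φR_n = 0.75×0.6×65×0.375×4.875 = 53.5 kips; take 53.5 kips (rupture).
Tension yield (gross): A_g = 3.6875×0.375 = 1.3828 in². φR_n = 0.90 × 50 × 1.3828 = 62.2 kips.
Governing: min(33.9, 53.5, 62.2) = 33.9 kips → weld metal.

33.9 kips (weld metal governs)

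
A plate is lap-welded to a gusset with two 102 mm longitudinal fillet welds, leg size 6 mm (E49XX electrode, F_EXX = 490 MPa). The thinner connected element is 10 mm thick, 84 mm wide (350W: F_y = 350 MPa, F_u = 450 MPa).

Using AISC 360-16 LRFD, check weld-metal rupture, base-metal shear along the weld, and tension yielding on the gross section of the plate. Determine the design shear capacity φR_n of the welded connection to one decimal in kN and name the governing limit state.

190.8 kN (weld metal governs)

Weld metal: throat = 0.707×6 = 4.242 mm, L = 2×102 = 204 mm. φR_n = 0.75 × 0.6 × 490 × 4.242 × 204 = 190.8 kN.
Base metal shear (10 mm plate): yield φR_n = 1.0×0.6×350×10×204 = 428.4 kN; rupture φR_n = 0.75×0.6×450×10×204 = 413.1 kN; take 413.1 kN (rupture).
Tension yield (gross): A_g = 84×10 = 840 mm². φR_n = 0.90 × 350 × 840 = 264.6 kN.
Governing: min(190.8, 413.1, 264.6) = 190.8 kN → weld metal.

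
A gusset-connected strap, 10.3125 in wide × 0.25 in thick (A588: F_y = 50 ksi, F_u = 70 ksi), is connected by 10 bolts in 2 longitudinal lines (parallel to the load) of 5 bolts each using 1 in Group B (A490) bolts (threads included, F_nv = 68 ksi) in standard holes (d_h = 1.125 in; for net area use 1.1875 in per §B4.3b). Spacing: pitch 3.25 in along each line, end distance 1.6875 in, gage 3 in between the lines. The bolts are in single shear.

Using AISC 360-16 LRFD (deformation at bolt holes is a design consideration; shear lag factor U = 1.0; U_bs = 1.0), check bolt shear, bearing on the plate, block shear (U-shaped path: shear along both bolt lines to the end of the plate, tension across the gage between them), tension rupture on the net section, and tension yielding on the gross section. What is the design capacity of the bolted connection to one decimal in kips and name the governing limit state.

Bolt shear: A_b = π(1)²/4 = 0.7854 in². φR_n = 0.75 × 68 × 0.7854 × 10 × 1 = 400.6 kips.
Bearing (0.25 in plate, F_u = 70 ksi): end bolts L_c = 1.6875 − 1.125/2 = 1.125, R_n = min(1.2×1.125×0.25×70, 2.4×1×0.25×70) = 23.625 kips/bolt; interior L_c = 3.25 − 1.125 = 2.125, R_n = 42 kips/bolt. φR_n = 0.75 × (2×23.625 + 8×42) = 287.4 kips.
Block shear: shear path 2×[1.6875+4×3.25] = 2×14.6875 in, A_gv = 7.3438, A_nv = 2×(14.6875 − 4.5×1.1875)×0.25 = 4.6719 in²; tension across gage: (3 − 1×1.1875)×0.25 = 0.45313 in². R_n = min(0.6×70×4.6719, 0.6×50×7.3438) + 1.0×70×0.45313 = min(196.22, 220.31) + 31.719 = 227.94 kips. φR_n = 0.75 × 227.94 = 171.0 kips.
Tension rupture (net): A_n = (10.3125 − 2×1.1875)×0.25 = 1.9844 in² (U = 1.0, A_e = A_n). φR_n = 0.75 × 70 × 1.9844 = 104.2 kips.
Tension yield (gross): A_g = 10.3125×0.25 = 2.5781 in². φR_n = 0.90 × 50 × 2.5781 = 116.0 kips.
Governing: min(400.6, 287.4, 171.0, 104.2, 116.0) = 104.2 kips → net-section rupture.

104.2 kips (net-section rupture governs)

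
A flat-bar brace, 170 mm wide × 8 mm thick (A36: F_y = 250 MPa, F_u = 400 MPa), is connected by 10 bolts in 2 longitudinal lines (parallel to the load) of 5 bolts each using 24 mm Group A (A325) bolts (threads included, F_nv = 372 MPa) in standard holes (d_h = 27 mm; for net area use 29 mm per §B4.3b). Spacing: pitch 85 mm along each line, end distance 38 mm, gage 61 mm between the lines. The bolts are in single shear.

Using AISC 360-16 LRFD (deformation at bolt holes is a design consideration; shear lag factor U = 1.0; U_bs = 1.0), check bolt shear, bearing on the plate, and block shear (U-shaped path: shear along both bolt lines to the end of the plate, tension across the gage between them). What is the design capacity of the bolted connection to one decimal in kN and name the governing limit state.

Bolt shear: A_b = π(24)²/4 = 452.39 mm². φR_n = 0.75 × 372 × 452.39 × 10 × 1 = 1262.2 kN.
Bearing (8 mm plate, F_u = 400 MPa): end bolts L_c = 38 − 27/2 = 24.5, R_n = min(1.2×24.5×8×400, 2.4×24×8×400) = 94.08 kN/bolt; interior L_c = 85 − 27 = 58, R_n = 184.32 kN/bolt. φR_n = 0.75 × (2×94.08 + 8×184.32) = 1247.0 kN.
Block shear: shear path 2×[38+4×85] = 2×378 mm, A_gv = 6048, A_nv = 2×(378 − 4.5×29)×8 = 3960 mm²; tension across gage: (61 − 1×29)×8 = 256 mm². R_n = min(0.6×400×3960, 0.6×250×6048) + 1.0×400×256 = min(950.4, 907.2) + 102.4 = 1009.6 kN. φR_n = 0.75 × 1009.6 = 757.2 kN.
Governing: min(1262.2, 1247.0, 757.2) = 757.2 kN → block shear.

757.2 kN (block shear governs)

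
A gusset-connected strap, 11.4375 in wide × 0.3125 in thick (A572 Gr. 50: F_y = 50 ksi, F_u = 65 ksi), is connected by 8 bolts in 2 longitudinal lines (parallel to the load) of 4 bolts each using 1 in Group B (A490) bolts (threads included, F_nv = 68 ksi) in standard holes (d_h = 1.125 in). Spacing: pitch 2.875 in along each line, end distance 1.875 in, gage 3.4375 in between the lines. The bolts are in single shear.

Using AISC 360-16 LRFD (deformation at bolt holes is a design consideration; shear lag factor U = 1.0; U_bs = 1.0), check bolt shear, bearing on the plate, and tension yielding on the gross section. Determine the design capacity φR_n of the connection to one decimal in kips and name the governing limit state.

160.8 kips (gross-section yield governs)

Bolt shear: A_b = π(1)²/4 = 0.7854 in². φR_n = 0.75 × 68 × 0.7854 × 8 × 1 = 320.4 kips.
Bearing (0.3125 in plate, F_u = 65 ksi): end bolts L_c = 1.875 − 1.125/2 = 1.3125, R_n = min(1.2×1.3125×0.3125×65, 2.4×1×0.3125×65) = 31.992 kips/bolt; interior L_c = 2.875 − 1.125 = 1.75, R_n = 42.656 kips/bolt. φR_n = 0.75 × (2×31.992 + 6×42.656) = 239.9 kips.
Tension yield (gross): A_g = 11.4375×0.3125 = 3.5742 in². φR_n = 0.90 × 50 × 3.5742 = 160.8 kips.
Governing: min(320.4, 239.9, 160.8) = 160.8 kips → gross-section yield.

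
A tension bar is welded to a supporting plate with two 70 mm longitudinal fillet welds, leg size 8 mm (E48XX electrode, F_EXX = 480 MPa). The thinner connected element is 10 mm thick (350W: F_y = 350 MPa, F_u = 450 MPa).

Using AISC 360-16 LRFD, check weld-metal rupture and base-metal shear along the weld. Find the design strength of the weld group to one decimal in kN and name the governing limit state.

Weld metal: throat = 0.707×8 = 5.656 mm, L = 2×70 = 140 mm. φR_n = 0.75 × 0.6 × 480 × 5.656 × 140 = 171.0 kN.
Base metal shear (10 mm plate): yield φR_n = 1.0×0.6×350×10×140 = 294.0 kN; rupture φR_n = 0.75×0.6×450×10×140 = 283.5 kN; take 283.5 kN (rupture).
Governing: min(171.0, 283.5) = 171.0 kN → weld metal.

171.0 kN (weld metal governs)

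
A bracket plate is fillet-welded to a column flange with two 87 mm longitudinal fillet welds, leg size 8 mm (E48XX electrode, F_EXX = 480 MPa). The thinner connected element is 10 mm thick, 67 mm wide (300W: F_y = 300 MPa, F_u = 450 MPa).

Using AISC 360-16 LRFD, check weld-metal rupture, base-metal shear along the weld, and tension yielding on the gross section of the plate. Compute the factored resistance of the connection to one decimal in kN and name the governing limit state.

Weld metal: throat = 0.707×8 = 5.656 mm, L = 2×87 = 174 mm. φR_n = 0.75 × 0.6 × 480 × 5.656 × 174 = 212.6 kN.
Base metal shear (10 mm plate): yield φR_n = 1.0×0.6×300×10×174 = 313.2 kN; rupture φR_n = 0.75×0.6×450×10×174 = 352.4 kN; take 313.2 kN (yield).
Tension yield (gross): A_g = 67×10 = 670 mm². φR_n = 0.90 × 300 × 670 = 180.9 kN.
Governing: min(212.6, 313.2, 180.9) = 180.9 kN → gross-section yield.

180.9 kN (gross-section yield governs)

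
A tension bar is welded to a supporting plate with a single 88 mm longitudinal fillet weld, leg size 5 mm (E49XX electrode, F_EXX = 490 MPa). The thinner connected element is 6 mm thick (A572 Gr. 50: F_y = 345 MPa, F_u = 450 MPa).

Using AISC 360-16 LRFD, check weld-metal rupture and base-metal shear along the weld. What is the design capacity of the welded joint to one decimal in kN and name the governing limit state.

68.6 kN (weld metal governs)

Weld metal: throat = 0.707×5 = 3.535 mm, L = 88 mm. φR_n = 0.75 × 0.6 × 490 × 3.535 × 88 = 68.6 kN.
Base metal shear (6 mm plate): yield φR_n = 1.0×0.6×345×6×88 = 109.3 kN; rupture φR_n = 0.75×0.6×450×6×88 = 106.9 kN; take 106.9 kN (rupture).
Governing: min(68.6, 106.9) = 68.6 kN → weld metal.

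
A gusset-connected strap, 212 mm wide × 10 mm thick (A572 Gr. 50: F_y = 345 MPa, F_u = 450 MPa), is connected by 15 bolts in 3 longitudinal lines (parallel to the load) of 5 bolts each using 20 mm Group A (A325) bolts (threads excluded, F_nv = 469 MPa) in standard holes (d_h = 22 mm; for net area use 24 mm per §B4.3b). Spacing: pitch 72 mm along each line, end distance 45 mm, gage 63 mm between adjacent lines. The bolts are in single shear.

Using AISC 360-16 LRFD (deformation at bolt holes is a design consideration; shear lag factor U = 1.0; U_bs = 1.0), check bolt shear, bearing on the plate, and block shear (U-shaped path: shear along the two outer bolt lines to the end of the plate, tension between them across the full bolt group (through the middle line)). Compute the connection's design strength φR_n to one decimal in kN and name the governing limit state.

Bolt shear: A_b = π(20)²/4 = 314.16 mm². φR_n = 0.75 × 469 × 314.16 × 15 × 1 = 1657.6 kN.
Bearing (10 mm plate, F_u = 450 MPa): end bolts L_c = 45 − 22/2 = 34, R_n = min(1.2×34×10×450, 2.4×20×10×450) = 183.6 kN/bolt; interior L_c = 72 − 22 = 50, R_n = 216 kN/bolt. φR_n = 0.75 × (3×183.6 + 12×216) = 2357.1 kN.
Block shear: shear path 2×[45+4×72] = 2×333 mm, A_gv = 6660, A_nv = 2×(333 − 4.5×24)×10 = 4500 mm²; tension across gage: (126 − 2×24)×10 = 780 mm². R_n = min(0.6×450×4500, 0.6×345×6660) + 1.0×450×780 = min(1215, 1378.6) + 351 = 1566 kN. φR_n = 0.75 × 1566 = 1174.5 kN.
Governing: min(1657.6, 2357.1, 1174.5) = 1174.5 kN → block shear.

1174.5 kN (block shear governs)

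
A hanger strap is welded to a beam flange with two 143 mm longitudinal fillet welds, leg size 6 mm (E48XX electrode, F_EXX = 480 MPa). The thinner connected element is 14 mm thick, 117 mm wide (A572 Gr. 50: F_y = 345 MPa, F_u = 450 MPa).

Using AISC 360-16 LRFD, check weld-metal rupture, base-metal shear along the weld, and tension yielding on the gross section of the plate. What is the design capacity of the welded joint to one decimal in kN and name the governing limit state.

262.1 kN (weld metal governs)

Weld metal: throat = 0.707×6 = 4.242 mm, L = 2×143 = 286 mm. φR_n = 0.75 × 0.6 × 480 × 4.242 × 286 = 262.1 kN.
Base metal shear (14 mm plate): yield φR_n = 1.0×0.6×345×14×286 = 828.8 kN; rupture φR_n = 0.75×0.6×450×14×286 = 810.8 kN; take 810.8 kN (rupture).
Tension yield (gross): A_g = 117×14 = 1638 mm². φR_n = 0.90 × 345 × 1638 = 508.6 kN.
Governing: min(262.1, 810.8, 508.6) = 262.1 kN → weld metal.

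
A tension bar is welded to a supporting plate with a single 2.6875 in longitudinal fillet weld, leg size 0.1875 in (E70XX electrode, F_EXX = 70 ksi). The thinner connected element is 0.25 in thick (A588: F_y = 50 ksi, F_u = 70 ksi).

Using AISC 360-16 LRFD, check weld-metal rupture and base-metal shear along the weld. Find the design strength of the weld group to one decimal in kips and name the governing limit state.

Weld metal: throat = 0.707×0.1875 = 0.13256 in, L = 2.6875 in. φR_n = 0.75 × 0.6 × 70 × 0.13256 × 2.6875 = 11.2 kips.
Base metal shear (0.25 in plate): yield φR_n = 1.0×0.6×50×0.25×2.6875 = 20.2 kips; rupture φR_n = 0.75×0.6×70×0.25×2.6875 = 21.2 kips; take 20.2 kips (yield).
Governing: min(11.2, 20.2) = 11.2 kips → weld metal.

11.2 kips (weld metal governs)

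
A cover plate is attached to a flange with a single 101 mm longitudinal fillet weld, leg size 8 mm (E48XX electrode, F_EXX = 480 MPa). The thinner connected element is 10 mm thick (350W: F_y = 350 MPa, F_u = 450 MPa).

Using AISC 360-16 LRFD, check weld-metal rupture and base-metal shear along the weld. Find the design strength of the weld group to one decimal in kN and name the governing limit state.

Weld metal: throat = 0.707×8 = 5.656 mm, L = 101 mm. φR_n = 0.75 × 0.6 × 480 × 5.656 × 101 = 123.4 kN.
Base metal shear (10 mm plate): yield φR_n = 1.0×0.6×350×10×101 = 212.1 kN; rupture φR_n = 0.75×0.6×450×10×101 = 204.5 kN; take 204.5 kN (rupture).
Governing: min(123.4, 204.5) = 123.4 kN → weld metal.

123.4 kN (weld metal governs)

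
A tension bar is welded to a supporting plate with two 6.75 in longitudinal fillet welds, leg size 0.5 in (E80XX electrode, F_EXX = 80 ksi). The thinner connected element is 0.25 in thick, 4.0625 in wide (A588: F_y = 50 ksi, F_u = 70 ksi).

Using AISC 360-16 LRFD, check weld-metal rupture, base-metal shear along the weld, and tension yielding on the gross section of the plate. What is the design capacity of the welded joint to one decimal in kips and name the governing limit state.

45.7 kips (gross-section yield governs)

Weld metal: throat = 0.707×0.5 = 0.3535 in, L = 2×6.75 = 13.5 in. φR_n = 0.75 × 0.6 × 80 × 0.3535 × 13.5 = 171.8 kips.
Base metal shear (0.25 in plate): yield φR_n = 1.0×0.6×50×0.25×13.5 = 101.3 kips; rupture φR_n = 0.75×0.6×70×0.25×13.5 = 106.3 kips; take 101.3 kips (yield).
Tension yield (gross): A_g = 4.0625×0.25 = 1.0156 in². φR_n = 0.90 × 50 × 1.0156 = 45.7 kips.
Governing: min(171.8, 101.3, 45.7) = 45.7 kips → gross-section yield.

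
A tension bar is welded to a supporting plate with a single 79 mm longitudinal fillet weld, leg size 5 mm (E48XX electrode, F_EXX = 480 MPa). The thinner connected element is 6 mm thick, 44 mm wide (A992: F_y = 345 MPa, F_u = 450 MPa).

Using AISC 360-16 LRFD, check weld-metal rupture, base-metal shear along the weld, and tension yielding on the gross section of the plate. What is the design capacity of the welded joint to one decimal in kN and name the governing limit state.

Weld metal: throat = 0.707×5 = 3.535 mm, L = 79 mm. φR_n = 0.75 × 0.6 × 480 × 3.535 × 79 = 60.3 kN.
Base metal shear (6 mm plate): yield φR_n = 1.0×0.6×345×6×79 = 98.1 kN; rupture φR_n = 0.75×0.6×450×6×79 = 96.0 kN; take 96.0 kN (rupture).
Tension yield (gross): A_g = 44×6 = 264 mm². φR_n = 0.90 × 345 × 264 = 82.0 kN.
Governing: min(60.3, 96.0, 82.0) = 60.3 kN → weld metal.

60.3 kN (weld metal governs)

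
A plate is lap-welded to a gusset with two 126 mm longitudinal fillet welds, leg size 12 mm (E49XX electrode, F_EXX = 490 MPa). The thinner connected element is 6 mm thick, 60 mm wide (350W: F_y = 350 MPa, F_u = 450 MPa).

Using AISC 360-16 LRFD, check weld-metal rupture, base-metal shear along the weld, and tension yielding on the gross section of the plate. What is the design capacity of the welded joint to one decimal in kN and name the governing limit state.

113.4 kN (gross-section yield governs)

Weld metal: throat = 0.707×12 = 8.484 mm, L = 2×126 = 252 mm. φR_n = 0.75 × 0.6 × 490 × 8.484 × 252 = 471.4 kN.
Base metal shear (6 mm plate): yield φR_n = 1.0×0.6×350×6×252 = 317.5 kN; rupture φR_n = 0.75×0.6×450×6×252 = 306.2 kN; take 306.2 kN (rupture).
Tension yield (gross): A_g = 60×6 = 360 mm². φR_n = 0.90 × 350 × 360 = 113.4 kN.
Governing: min(471.4, 306.2, 113.4) = 113.4 kN → gross-section yield.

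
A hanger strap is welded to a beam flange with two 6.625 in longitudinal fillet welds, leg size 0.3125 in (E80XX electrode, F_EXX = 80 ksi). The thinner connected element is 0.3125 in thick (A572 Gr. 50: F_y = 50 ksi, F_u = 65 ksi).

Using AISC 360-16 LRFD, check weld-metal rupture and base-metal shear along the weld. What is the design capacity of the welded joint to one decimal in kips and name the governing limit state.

Weld metal: throat = 0.707×0.3125 = 0.22094 in, L = 2×6.625 = 13.25 in. φR_n = 0.75 × 0.6 × 80 × 0.22094 × 13.25 = 105.4 kips.
Base metal shear (0.3125 in plate): yield φR_n = 1.0×0.6×50×0.3125×13.25 = 124.2 kips; rupture φR_n = 0.75×0.6×65×0.3125×13.25 = 121.1 kips; take 121.1 kips (rupture).
Governing: min(105.4, 121.1) = 105.4 kips → weld metal.

105.4 kips (weld metal governs)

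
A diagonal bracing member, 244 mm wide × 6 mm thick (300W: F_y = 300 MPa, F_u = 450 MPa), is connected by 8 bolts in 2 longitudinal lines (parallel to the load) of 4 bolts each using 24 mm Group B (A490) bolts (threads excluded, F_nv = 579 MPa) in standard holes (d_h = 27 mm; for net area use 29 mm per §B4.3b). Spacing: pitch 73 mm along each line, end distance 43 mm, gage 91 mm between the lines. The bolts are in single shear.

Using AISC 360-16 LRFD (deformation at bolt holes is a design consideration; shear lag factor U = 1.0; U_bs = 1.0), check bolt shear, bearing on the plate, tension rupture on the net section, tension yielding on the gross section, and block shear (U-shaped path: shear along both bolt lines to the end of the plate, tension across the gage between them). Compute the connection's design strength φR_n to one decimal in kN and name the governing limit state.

Bolt shear: A_b = π(24)²/4 = 452.39 mm². φR_n = 0.75 × 579 × 452.39 × 8 × 1 = 1571.6 kN.
Bearing (6 mm plate, F_u = 450 MPa): end bolts L_c = 43 − 27/2 = 29.5, R_n = min(1.2×29.5×6×450, 2.4×24×6×450) = 95.58 kN/bolt; interior L_c = 73 − 27 = 46, R_n = 149.04 kN/bolt. φR_n = 0.75 × (2×95.58 + 6×149.04) = 814.1 kN.
Tension rupture (net): A_n = (244 − 2×29)×6 = 1116 mm² (U = 1.0, A_e = A_n). φR_n = 0.75 × 450 × 1116 = 376.7 kN.
Tension yield (gross): A_g = 244×6 = 1464 mm². φR_n = 0.90 × 300 × 1464 = 395.3 kN.
Block shear: shear path 2×[43+3×73] = 2×262 mm, A_gv = 3144, A_nv = 2×(262 − 3.5×29)×6 = 1926 mm²; tension across gage: (91 − 1×29)×6 = 372 mm². R_n = min(0.6×450×1926, 0.6×300×3144) + 1.0×450×372 = min(520.02, 565.92) + 167.4 = 687.42 kN. φR_n = 0.75 × 687.42 = 515.6 kN.
Governing: min(1571.6, 814.1, 376.7, 395.3, 515.6) = 376.7 kN → net-section rupture.

376.7 kN (net-section rupture governs)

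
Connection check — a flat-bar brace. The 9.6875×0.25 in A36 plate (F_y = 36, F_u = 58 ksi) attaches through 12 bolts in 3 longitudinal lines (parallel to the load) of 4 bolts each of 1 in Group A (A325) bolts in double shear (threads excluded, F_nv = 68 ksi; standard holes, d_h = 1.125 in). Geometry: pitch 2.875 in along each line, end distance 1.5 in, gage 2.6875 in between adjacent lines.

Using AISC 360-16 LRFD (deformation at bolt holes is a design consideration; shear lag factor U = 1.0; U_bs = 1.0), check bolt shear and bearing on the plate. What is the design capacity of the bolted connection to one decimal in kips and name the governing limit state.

242.2 kips (bearing governs)

Bolt shear: A_b = π(1)²/4 = 0.7854 in². φR_n = 0.75 × 68 × 0.7854 × 12 × 2 = 961.3 kips.
Bearing (0.25 in plate, F_u = 58 ksi): end bolts L_c = 1.5 − 1.125/2 = 0.9375, R_n = min(1.2×0.9375×0.25×58, 2.4×1×0.25×58) = 16.313 kips/bolt; interior L_c = 2.875 − 1.125 = 1.75, R_n = 30.45 kips/bolt. φR_n = 0.75 × (3×16.313 + 9×30.45) = 242.2 kips.
Governing: min(961.3, 242.2) = 242.2 kips → bearing.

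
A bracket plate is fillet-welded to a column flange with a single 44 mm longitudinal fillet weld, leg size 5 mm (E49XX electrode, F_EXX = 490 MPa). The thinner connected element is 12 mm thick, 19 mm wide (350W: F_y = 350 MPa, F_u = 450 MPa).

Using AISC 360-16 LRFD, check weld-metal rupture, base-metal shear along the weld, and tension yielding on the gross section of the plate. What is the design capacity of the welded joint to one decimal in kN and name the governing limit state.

Weld metal: throat = 0.707×5 = 3.535 mm, L = 44 mm. φR_n = 0.75 × 0.6 × 490 × 3.535 × 44 = 34.3 kN.
Base metal shear (12 mm plate): yield φR_n = 1.0×0.6×350×12×44 = 110.9 kN; rupture φR_n = 0.75×0.6×450×12×44 = 106.9 kN; take 106.9 kN (rupture).
Tension yield (gross): A_g = 19×12 = 228 mm². φR_n = 0.90 × 350 × 228 = 71.8 kN.
Governing: min(34.3, 106.9, 71.8) = 34.3 kN → weld metal.

34.3 kN (weld metal governs)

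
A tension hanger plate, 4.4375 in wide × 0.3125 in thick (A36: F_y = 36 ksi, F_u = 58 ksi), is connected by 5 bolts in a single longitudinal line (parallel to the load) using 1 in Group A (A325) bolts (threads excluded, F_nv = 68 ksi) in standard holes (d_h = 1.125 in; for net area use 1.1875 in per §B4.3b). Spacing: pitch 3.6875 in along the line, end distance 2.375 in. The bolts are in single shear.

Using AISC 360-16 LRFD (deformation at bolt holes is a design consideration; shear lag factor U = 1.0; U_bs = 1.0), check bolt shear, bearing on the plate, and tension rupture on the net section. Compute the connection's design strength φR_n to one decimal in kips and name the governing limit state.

Bolt shear: A_b = π(1)²/4 = 0.7854 in². φR_n = 0.75 × 68 × 0.7854 × 5 × 1 = 200.3 kips.
Bearing (0.3125 in plate, F_u = 58 ksi): end bolts L_c = 2.375 − 1.125/2 = 1.8125, R_n = min(1.2×1.8125×0.3125×58, 2.4×1×0.3125×58) = 39.422 kips/bolt; interior L_c = 3.6875 − 1.125 = 2.5625, R_n = 43.5 kips/bolt. φR_n = 0.75 × (1×39.422 + 4×43.5) = 160.1 kips.
Tension rupture (net): A_n = (4.4375 − 1×1.1875)×0.3125 = 1.0156 in² (U = 1.0, A_e = A_n). φR_n = 0.75 × 58 × 1.0156 = 44.2 kips.
Governing: min(200.3, 160.1, 44.2) = 44.2 kips → net-section rupture.

44.2 kips (net-section rupture governs)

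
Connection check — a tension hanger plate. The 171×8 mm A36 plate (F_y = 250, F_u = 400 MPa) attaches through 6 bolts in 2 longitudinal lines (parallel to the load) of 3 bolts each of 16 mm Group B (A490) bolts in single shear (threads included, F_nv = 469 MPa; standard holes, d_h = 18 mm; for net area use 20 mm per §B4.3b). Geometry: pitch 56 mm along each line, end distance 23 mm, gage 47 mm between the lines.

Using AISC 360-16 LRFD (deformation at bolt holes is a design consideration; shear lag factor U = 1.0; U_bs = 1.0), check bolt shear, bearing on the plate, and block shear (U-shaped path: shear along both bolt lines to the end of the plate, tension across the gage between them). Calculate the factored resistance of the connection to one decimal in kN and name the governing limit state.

Bolt shear: A_b = π(16)²/4 = 201.06 mm². φR_n = 0.75 × 469 × 201.06 × 6 × 1 = 424.3 kN.
Bearing (8 mm plate, F_u = 400 MPa): end bolts L_c = 23 − 18/2 = 14, R_n = min(1.2×14×8×400, 2.4×16×8×400) = 53.76 kN/bolt; interior L_c = 56 − 18 = 38, R_n = 122.88 kN/bolt. φR_n = 0.75 × (2×53.76 + 4×122.88) = 449.3 kN.
Block shear: shear path 2×[23+2×56] = 2×135 mm, A_gv = 2160, A_nv = 2×(135 − 2.5×20)×8 = 1360 mm²; tension across gage: (47 − 1×20)×8 = 216 mm². R_n = min(0.6×400×1360, 0.6×250×2160) + 1.0×400×216 = min(326.4, 324) + 86.4 = 410.4 kN. φR_n = 0.75 × 410.4 = 307.8 kN.
Governing: min(424.3, 449.3, 307.8) = 307.8 kN → block shear.

307.8 kN (block shear governs)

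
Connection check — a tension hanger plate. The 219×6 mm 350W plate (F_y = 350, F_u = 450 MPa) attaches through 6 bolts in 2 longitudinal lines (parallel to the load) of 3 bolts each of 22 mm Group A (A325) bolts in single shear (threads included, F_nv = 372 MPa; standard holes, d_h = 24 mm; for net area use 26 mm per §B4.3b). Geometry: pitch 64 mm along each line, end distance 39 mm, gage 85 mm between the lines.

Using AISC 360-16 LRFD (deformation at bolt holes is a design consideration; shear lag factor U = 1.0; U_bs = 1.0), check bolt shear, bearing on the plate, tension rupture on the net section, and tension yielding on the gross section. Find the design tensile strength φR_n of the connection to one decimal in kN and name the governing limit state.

338.2 kN (net-section rupture governs)

Bolt shear: A_b = π(22)²/4 = 380.13 mm². φR_n = 0.75 × 372 × 380.13 × 6 × 1 = 636.3 kN.
Bearing (6 mm plate, F_u = 450 MPa): end bolts L_c = 39 − 24/2 = 27, R_n = min(1.2×27×6×450, 2.4×22×6×450) = 87.48 kN/bolt; interior L_c = 64 − 24 = 40, R_n = 129.6 kN/bolt. φR_n = 0.75 × (2×87.48 + 4×129.6) = 520.0 kN.
Tension rupture (net): A_n = (219 − 2×26)×6 = 1002 mm² (U = 1.0, A_e = A_n). φR_n = 0.75 × 450 × 1002 = 338.2 kN.
Tension yield (gross): A_g = 219×6 = 1314 mm². φR_n = 0.90 × 350 × 1314 = 413.9 kN.
Governing: min(636.3, 520.0, 338.2, 413.9) = 338.2 kN → net-section rupture.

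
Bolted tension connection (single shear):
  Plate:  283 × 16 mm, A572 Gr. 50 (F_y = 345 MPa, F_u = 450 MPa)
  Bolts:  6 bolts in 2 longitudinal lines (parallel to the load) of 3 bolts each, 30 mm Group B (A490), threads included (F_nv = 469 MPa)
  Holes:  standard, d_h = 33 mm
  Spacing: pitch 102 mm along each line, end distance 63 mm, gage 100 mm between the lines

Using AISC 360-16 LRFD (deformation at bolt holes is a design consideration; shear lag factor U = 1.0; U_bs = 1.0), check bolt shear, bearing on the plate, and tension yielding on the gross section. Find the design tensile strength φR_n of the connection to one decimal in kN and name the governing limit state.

1405.9 kN (gross-section yield governs)

Bolt shear: A_b = π(30)²/4 = 706.86 mm². φR_n = 0.75 × 469 × 706.86 × 6 × 1 = 1491.8 kN.
Bearing (16 mm plate, F_u = 450 MPa): end bolts L_c = 63 − 33/2 = 46.5, R_n = min(1.2×46.5×16×450, 2.4×30×16×450) = 401.76 kN/bolt; interior L_c = 102 − 33 = 69, R_n = 518.4 kN/bolt. φR_n = 0.75 × (2×401.76 + 4×518.4) = 2157.8 kN.
Tension yield (gross): A_g = 283×16 = 4528 mm². φR_n = 0.90 × 345 × 4528 = 1405.9 kN.
Governing: min(1491.8, 2157.8, 1405.9) = 1405.9 kN → gross-section yield.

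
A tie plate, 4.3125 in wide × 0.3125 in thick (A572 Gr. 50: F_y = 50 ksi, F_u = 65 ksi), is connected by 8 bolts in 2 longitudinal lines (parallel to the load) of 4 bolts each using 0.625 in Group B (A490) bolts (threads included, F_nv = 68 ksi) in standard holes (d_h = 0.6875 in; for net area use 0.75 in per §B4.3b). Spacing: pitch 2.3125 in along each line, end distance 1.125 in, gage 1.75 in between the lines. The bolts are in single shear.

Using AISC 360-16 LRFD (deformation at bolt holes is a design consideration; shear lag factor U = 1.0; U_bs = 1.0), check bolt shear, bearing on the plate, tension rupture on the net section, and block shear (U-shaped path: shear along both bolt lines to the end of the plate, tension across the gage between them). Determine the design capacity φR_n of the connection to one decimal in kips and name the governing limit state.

42.8 kips (net-section rupture governs)

Bolt shear: A_b = π(0.625)²/4 = 0.3068 in². φR_n = 0.75 × 68 × 0.3068 × 8 × 1 = 125.2 kips.
Bearing (0.3125 in plate, F_u = 65 ksi): end bolts L_c = 1.125 − 0.6875/2 = 0.78125, R_n = min(1.2×0.78125×0.3125×65, 2.4×0.625×0.3125×65) = 19.043 kips/bolt; interior L_c = 2.3125 − 0.6875 = 1.625, R_n = 30.469 kips/bolt. φR_n = 0.75 × (2×19.043 + 6×30.469) = 165.7 kips.
Tension rupture (net): A_n = (4.3125 − 2×0.75)×0.3125 = 0.87891 in² (U = 1.0, A_e = A_n). φR_n = 0.75 × 65 × 0.87891 = 42.8 kips.
Block shear: shear path 2×[1.125+3×2.3125] = 2×8.0625 in, A_gv = 5.0391, A_nv = 2×(8.0625 − 3.5×0.75)×0.3125 = 3.3984 in²; tension across gage: (1.75 − 1×0.75)×0.3125 = 0.3125 in². R_n = min(0.6×65×3.3984, 0.6×50×5.0391) + 1.0×65×0.3125 = min(132.54, 151.17) + 20.313 = 152.85 kips. φR_n = 0.75 × 152.85 = 114.6 kips.
Governing: min(125.2, 165.7, 42.8, 114.6) = 42.8 kips → net-section rupture.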